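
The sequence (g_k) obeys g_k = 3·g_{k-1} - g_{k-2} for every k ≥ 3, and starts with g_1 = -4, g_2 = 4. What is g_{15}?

Compute successive terms:
g_3 = 16; g_4 = 44; g_5 = 116; …; g_{12} = 97904; g_{13} = 256316; g_{14} = 671044; g_{15} = 1756816.

1756816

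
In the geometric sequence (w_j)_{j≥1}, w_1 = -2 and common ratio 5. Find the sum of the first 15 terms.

-15258789062

w_j = (-2)·5^(j-1).
S = (-2)·(5^15 - 1)/(5 - 1) = (-2)·(30517578125 - 1)/(4) = -15258789062.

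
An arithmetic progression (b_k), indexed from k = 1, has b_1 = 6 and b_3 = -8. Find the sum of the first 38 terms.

-4693

Common difference d = (-8 - 6) / (3 - 1) = -7.
b_k = 6 + (k - 1)·(-7).
b_{38} = -253; S = 38·(6 + (-253))/2 = -4693.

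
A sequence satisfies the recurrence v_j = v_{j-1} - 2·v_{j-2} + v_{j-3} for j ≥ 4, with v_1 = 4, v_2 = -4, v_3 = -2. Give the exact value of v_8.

Applying the relation repeatedly:
v_4 = 10;  v_5 = 10;  v_6 = -12;  v_7 = -22;  v_8 = 12.

12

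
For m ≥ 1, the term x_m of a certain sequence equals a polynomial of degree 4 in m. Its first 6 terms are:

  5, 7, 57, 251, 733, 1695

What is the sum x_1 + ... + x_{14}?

209916

1st diffs: 2, 50, 194, 482, 962.
2nd diffs: 48, 144, 288, 480.
3rd diffs: 96, 144, 192.
4th diffs: 48, 48 (constant).
So x_m = 2m^4 - 4m^3 - 2m^2 + 6m + 3.
Continuing: …, 3377, 6067, 10101, 15863, …, x_{14} = 65551.
Summing m = 1..14 (14 terms) gives 209916.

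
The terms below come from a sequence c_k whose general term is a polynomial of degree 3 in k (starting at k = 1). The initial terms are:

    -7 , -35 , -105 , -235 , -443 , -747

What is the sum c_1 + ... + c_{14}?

-35952

1st diffs: -28, -70, -130, -208, -304.
2nd diffs: -42, -60, -78, -96.
3rd diffs: -18, -18, -18 (constant).
Newton forward-difference form: c_k = -7 + (-28)·C(k-1,1) + (-42)·C(k-1,2) + (-18)·C(k-1,3).
Continuing: …, -1165, -1715, -2415, -3283, …, c_{14} = -8795.
Summing k = 1..14 (14 terms) gives -35952.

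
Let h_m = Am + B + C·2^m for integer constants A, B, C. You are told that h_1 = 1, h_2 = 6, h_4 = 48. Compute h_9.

At m = 1, 2, 4: A + B + 2C = 1; 2A + B + 4C = 6; 4A + B + 16C = 48.
Subtracting the first from the second: A + 2C = 5.
Subtracting the second from the third: 2A + 12C = 42.
Solving: C = 4, A = -3, then B = -4.
So h_m = -3·m + (-4) + 4·2^m; at m=9 this is 2017.

2017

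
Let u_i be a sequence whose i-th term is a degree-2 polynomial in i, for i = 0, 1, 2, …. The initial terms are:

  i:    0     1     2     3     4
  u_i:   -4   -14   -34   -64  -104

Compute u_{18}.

-1714

1st diffs: -10, -20, -30, -40.
2nd diffs: -10, -10, -10 (constant).
So u_i = -5i^2 - 5i - 4.
Evaluating at i = 18 gives u_{18} = -1714.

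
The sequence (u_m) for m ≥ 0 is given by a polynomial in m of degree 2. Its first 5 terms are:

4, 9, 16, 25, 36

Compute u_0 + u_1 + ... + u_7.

284

1st diffs: 5, 7, 9, 11.
2nd diffs: 2, 2, 2 (constant).
Newton forward-difference form: u_m = 4 + 5·C(m,1) + 2·C(m,2).
Continuing: 49, 64, 81.
Summing m = 0..7 (8 terms) gives 284.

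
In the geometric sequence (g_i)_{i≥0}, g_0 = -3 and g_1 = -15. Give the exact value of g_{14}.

Common ratio r = 5.
g_i = (-3)·5^(i-0).
g_{14} = (-3)·5^14 = -18310546875.

-18310546875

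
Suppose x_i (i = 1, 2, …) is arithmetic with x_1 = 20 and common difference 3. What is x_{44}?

x_i = 20 + (i - 1)·3.
x_{44} = 20 + 43·3 = 149.

149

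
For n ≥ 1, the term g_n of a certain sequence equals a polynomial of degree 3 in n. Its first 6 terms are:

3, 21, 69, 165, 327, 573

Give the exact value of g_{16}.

11613

1st diffs: 18, 48, 96, 162, 246.
2nd diffs: 30, 48, 66, 84.
3rd diffs: 18, 18, 18 (constant).
So g_n = 3n^3 - 3n^2 + 6n - 3.
Evaluating at n = 16 gives g_{16} = 11613.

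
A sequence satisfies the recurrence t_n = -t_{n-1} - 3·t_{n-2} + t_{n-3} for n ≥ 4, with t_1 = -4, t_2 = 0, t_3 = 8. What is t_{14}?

-7000

Iterate the recurrence:
t_4 = -12; t_5 = -12; t_6 = 56; …; t_{11} = -1160; t_{12} = 1124; t_{13} = 2468; t_{14} = -7000.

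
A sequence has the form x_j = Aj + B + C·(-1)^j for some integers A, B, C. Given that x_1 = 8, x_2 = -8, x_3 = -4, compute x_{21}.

Write the equations: A + B - C = 8; 2A + B + C = -8; 3A + B - C = -4.
Subtracting the first from the second: A + 2C = -16.
Subtracting the second from the third: A - 2C = 4.
Solving: C = -5, A = -6, then B = 9.
Hence x_{21} = -6·21 + 9 + (-5)·(-1) = -112.

-112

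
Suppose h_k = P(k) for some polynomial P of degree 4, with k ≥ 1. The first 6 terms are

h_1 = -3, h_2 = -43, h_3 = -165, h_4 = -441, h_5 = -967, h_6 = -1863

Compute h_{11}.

-17773

1st diffs: -40, -122, -276, -526, -896.
2nd diffs: -82, -154, -250, -370.
3rd diffs: -72, -96, -120.
4th diffs: -24, -24 (constant).
Newton forward-difference form: h_k = -3 + (-40)·C(k-1,1) + (-82)·C(k-1,2) + (-72)·C(k-1,3) + (-24)·C(k-1,4).
At k = 11: k-1 = 10, so h_{11} = -3 - 400 - 3690 - 8640 - 5040 = -17773.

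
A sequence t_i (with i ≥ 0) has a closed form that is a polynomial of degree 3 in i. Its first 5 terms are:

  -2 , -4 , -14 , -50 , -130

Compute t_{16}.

1st diffs: -2, -10, -36, -80.
2nd diffs: -8, -26, -44.
3rd diffs: -18, -18 (constant).
So t_i = -3i^3 + 5i^2 - 4i - 2.
Evaluating at i = 16 gives t_{16} = -11074.

-11074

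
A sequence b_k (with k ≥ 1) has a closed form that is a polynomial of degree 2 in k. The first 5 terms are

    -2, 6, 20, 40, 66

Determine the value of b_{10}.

286

1st diffs: 8, 14, 20, 26.
2nd diffs: 6, 6, 6 (constant).
Newton forward-difference form: b_k = -2 + 8·C(k-1,1) + 6·C(k-1,2).
At k = 10: k-1 = 9, so b_{10} = -2 + 72 + 216 = 286.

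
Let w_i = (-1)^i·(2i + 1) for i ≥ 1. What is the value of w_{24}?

49

(-1)^24 = 1; 2i + 1 at i=24 is 49; so w_{24} = 49.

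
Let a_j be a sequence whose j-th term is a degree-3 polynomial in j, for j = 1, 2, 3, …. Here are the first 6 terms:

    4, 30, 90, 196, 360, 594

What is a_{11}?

1st diffs: 26, 60, 106, 164, 234.
2nd diffs: 34, 46, 58, 70.
3rd diffs: 12, 12, 12 (constant).
Newton forward-difference form: a_j = 4 + 26·C(j-1,1) + 34·C(j-1,2) + 12·C(j-1,3).
At j = 11: j-1 = 10, so a_{11} = 4 + 260 + 1530 + 1440 = 3234.

3234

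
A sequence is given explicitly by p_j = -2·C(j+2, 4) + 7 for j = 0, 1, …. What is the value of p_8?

-413

C(10, 4) = 210, so p_8 = -413.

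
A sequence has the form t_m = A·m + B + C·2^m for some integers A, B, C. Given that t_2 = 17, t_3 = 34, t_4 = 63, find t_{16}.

196683

Write the equations: 2A + B + 4C = 17; 3A + B + 8C = 34; 4A + B + 16C = 63.
Subtracting the first from the second: A + 4C = 17.
Subtracting the second from the third: A + 8C = 29.
Solving: C = 3, A = 5, then B = -5.
Hence t_{16} = 5·16 + (-5) + 3·65536 = 196683.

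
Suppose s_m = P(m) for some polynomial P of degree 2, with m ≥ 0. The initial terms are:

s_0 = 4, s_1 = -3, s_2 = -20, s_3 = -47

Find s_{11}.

1st diffs: -7, -17, -27.
2nd diffs: -10, -10 (constant).
So s_m = -5m^2 - 2m + 4.
Evaluating at m = 11 gives s_{11} = -623.

-623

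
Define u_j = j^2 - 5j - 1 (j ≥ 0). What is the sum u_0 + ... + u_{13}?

350

Over j = 0..13: Σj = 91, Σj² = 819.
Total = (1)·819 + (-5)·91 + (-1)·14 = 350.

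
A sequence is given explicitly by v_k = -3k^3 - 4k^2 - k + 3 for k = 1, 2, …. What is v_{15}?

-11037

v_{15} = -3·15^3 - 4·15^2 - 1·15 + 3 = -11037.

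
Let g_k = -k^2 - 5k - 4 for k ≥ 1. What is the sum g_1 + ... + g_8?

-416

Over k = 1..8: Σk = 36, Σk² = 204.
Total = (-1)·204 + (-5)·36 + (-4)·8 = -416.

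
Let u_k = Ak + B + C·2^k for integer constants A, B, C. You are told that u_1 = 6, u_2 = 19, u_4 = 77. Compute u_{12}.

Write the equations: A + B + 2C = 6; 2A + B + 4C = 19; 4A + B + 16C = 77.
Subtracting the first from the second: A + 2C = 13.
Subtracting the second from the third: 2A + 12C = 58.
Solving: C = 4, A = 5, then B = -7.
Therefore u_{12} = 60 + (-7) + 4·4096 = 16437.

16437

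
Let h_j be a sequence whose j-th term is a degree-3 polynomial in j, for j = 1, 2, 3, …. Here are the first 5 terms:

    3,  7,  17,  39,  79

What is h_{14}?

1st diffs: 4, 10, 22, 40.
2nd diffs: 6, 12, 18.
3rd diffs: 6, 6 (constant).
Newton forward-difference form: h_j = 3 + 4·C(j-1,1) + 6·C(j-1,2) + 6·C(j-1,3).
At j = 14: j-1 = 13, so h_{14} = 3 + 52 + 468 + 1716 = 2239.

2239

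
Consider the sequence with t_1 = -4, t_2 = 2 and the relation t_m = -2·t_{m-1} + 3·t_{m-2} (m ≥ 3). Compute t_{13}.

-797164

Step forward from the initial values:
t_3 = -16;  t_4 = 38;  t_5 = -124;  …;  t_{10} = 29522;  t_{11} = -88576;  t_{12} = 265718;  t_{13} = -797164.
(Characteristic roots are 1 and -3.)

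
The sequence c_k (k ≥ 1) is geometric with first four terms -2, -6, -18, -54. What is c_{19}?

-774840978

Common ratio r = 3.
c_k = (-2)·3^(k-1).
c_{19} = (-2)·3^18 = -774840978.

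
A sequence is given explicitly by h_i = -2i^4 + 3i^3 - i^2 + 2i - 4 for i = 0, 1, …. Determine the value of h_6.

h_6 = -2·6^4 + 3·6^3 - 1·6^2 + 2·6 - 4 = -1972.

-1972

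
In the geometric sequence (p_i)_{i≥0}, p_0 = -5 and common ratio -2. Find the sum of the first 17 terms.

-218455

p_i = (-5)·(-2)^(i-0).
S = (-5)·((-2)^17 - 1)/(-2 - 1) = (-5)·(-131072 - 1)/(-3) = -218455.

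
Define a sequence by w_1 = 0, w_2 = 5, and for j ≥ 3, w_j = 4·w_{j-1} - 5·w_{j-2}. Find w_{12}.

-32345

Iterate the recurrence:
w_3 = 20  w_4 = 55  w_5 = 120  w_6 = 205  w_7 = 220  w_8 = -145  w_9 = -1680  w_{10} = -5995  w_{11} = -15580  w_{12} = -32345.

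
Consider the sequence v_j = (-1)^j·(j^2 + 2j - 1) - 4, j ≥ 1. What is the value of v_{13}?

(-1)^13 = -1; j^2 + 2j - 1 at j=13 is 194; so v_{13} = -198.

-198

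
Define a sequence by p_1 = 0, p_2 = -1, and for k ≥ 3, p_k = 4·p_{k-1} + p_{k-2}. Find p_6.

p_3 = -4; p_4 = -17; p_5 = -72; p_6 = -305.

-305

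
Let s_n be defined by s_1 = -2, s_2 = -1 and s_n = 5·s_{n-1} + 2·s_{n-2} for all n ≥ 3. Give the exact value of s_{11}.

Iterate the recurrence:
s_3 = -9; s_4 = -47; s_5 = -253; s_6 = -1359; s_7 = -7301; s_8 = -39223; s_9 = -210717; s_{10} = -1132031; s_{11} = -6081589.

-6081589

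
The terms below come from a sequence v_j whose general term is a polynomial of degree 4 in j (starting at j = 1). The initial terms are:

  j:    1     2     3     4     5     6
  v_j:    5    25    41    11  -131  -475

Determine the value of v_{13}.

-21139

1st diffs: 20, 16, -30, -142, -344.
2nd diffs: -4, -46, -112, -202.
3rd diffs: -42, -66, -90.
4th diffs: -24, -24 (constant).
Newton forward-difference form: v_j = 5 + 20·C(j-1,1) + (-4)·C(j-1,2) + (-42)·C(j-1,3) + (-24)·C(j-1,4).
At j = 13: j-1 = 12, so v_{13} = 5 + 240 - 264 - 9240 - 11880 = -21139.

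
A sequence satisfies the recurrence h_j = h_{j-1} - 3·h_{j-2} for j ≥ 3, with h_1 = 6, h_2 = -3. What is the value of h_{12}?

-1317

Step forward from the initial values:
h_3 = -21, h_4 = -12, h_5 = 51, h_6 = 87, h_7 = -66, h_8 = -327, h_9 = -129, h_{10} = 852, h_{11} = 1239, h_{12} = -1317.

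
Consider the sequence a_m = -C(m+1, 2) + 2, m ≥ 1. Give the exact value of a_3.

-4

C(4, 2) = 6, so a_3 = -4.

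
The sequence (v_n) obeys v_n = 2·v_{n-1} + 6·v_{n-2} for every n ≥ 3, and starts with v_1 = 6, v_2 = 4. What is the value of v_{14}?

Step forward from the initial values:
v_3 = 44; v_4 = 112; v_5 = 488; …; v_{11} = 1088192; v_{12} = 3964672; v_{13} = 14458496; v_{14} = 52705024.

52705024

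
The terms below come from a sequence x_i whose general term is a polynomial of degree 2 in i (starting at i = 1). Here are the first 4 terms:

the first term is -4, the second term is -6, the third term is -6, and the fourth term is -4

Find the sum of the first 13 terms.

364

1st diffs: -2, 0, 2.
2nd diffs: 2, 2 (constant).
Newton forward-difference form: x_i = -4 + (-2)·C(i-1,1) + 2·C(i-1,2).
Continuing: …, 0, 6, 14, 24, …, x_{13} = 104.
Summing i = 1..13 (13 terms) gives 364.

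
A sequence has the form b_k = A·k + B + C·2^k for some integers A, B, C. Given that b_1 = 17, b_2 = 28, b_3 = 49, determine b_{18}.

Plug in k = 1, 2, 3: A + B + 2C = 17; 2A + B + 4C = 28; 3A + B + 8C = 49.
Subtracting the first from the second: A + 2C = 11.
Subtracting the second from the third: A + 4C = 21.
Solving: C = 5, A = 1, then B = 6.
Hence b_{18} = 1·18 + 6 + 5·262144 = 1310744.

1310744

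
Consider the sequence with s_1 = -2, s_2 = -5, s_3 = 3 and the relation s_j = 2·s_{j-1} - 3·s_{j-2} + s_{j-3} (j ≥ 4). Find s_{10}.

Iterate the recurrence:
s_4 = 19  s_5 = 24  s_6 = -6  s_7 = -65  s_8 = -88  s_9 = 13  s_{10} = 225.

225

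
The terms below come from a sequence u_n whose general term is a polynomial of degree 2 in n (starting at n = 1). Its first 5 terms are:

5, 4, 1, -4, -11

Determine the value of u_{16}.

1st diffs: -1, -3, -5, -7.
2nd diffs: -2, -2, -2 (constant).
So u_n = -n^2 + 2n + 4.
Evaluating at n = 16 gives u_{16} = -220.

-220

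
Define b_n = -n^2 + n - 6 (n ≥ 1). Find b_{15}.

b_{15} = -1·15^2 + 1·15 - 6 = -216.

-216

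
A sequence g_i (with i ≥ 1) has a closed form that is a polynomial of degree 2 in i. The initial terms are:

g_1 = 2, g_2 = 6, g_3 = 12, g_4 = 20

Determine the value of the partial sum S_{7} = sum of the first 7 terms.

1st diffs: 4, 6, 8.
2nd diffs: 2, 2 (constant).
Newton forward-difference form: g_i = 2 + 4·C(i-1,1) + 2·C(i-1,2).
Continuing: 30, 42, 56.
Summing i = 1..7 (7 terms) gives 168.

168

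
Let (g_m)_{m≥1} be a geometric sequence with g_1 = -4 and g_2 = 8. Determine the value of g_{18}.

524288

Common ratio r = -2.
g_m = (-4)·(-2)^(m-1).
g_{18} = (-4)·(-2)^17 = 524288.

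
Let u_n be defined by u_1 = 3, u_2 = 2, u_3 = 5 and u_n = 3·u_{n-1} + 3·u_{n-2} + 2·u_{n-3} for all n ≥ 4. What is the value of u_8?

Step forward from the initial values:
u_4 = 27; u_5 = 100; u_6 = 391; u_7 = 1527; u_8 = 5954.

5954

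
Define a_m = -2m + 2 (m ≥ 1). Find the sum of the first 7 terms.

-42

Over m = 1..7: Σm = 28.
Total = (-2)·28 + (2)·7 = -42.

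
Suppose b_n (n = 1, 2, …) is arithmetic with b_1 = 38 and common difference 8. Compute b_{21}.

b_n = 38 + (n - 1)·8.
b_{21} = 38 + 20·8 = 198.

198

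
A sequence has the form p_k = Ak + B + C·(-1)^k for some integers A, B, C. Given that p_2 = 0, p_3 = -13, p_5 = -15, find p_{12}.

Write the equations: 2A + B + C = 0; 3A + B - C = -13; 5A + B - C = -15.
Subtracting the first from the second: A - 2C = -13.
Subtracting the second from the third: 2A = -2.
Solving: C = 6, A = -1, then B = -4.
So p_k = -1·k + (-4) + 6·(-1)^k; at k=12 this is -10.

-10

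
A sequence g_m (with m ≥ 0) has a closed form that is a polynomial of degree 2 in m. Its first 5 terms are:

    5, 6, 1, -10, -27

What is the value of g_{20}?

-1115

1st diffs: 1, -5, -11, -17.
2nd diffs: -6, -6, -6 (constant).
Newton forward-difference form: g_m = 5 + 1·C(m,1) + (-6)·C(m,2).
At m = 20: m = 20, so g_{20} = 5 + 20 - 1140 = -1115.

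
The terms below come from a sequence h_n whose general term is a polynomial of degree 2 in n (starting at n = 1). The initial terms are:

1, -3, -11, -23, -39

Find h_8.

1st diffs: -4, -8, -12, -16.
2nd diffs: -4, -4, -4 (constant).
Newton forward-difference form: h_n = 1 + (-4)·C(n-1,1) + (-4)·C(n-1,2).
At n = 8: n-1 = 7, so h_8 = 1 - 28 - 84 = -111.

-111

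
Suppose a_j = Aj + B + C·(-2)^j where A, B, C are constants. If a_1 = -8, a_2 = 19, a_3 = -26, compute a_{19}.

-2097098

At j = 1, 2, 3: A + B - 2C = -8; 2A + B + 4C = 19; 3A + B - 8C = -26.
Subtracting the first from the second: A + 6C = 27.
Subtracting the second from the third: A - 12C = -45.
Solving: C = 4, A = 3, then B = -3.
So a_j = 3·j + (-3) + 4·(-2)^j; at j=19 this is -2097098.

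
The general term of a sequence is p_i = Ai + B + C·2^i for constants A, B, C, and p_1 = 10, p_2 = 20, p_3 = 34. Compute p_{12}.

The three given values yield: A + B + 2C = 10; 2A + B + 4C = 20; 3A + B + 8C = 34.
Subtracting the first from the second: A + 2C = 10.
Subtracting the second from the third: A + 4C = 14.
Solving: C = 2, A = 6, then B = 0.
Therefore p_{12} = 72 + 0 + 2·4096 = 8264.

8264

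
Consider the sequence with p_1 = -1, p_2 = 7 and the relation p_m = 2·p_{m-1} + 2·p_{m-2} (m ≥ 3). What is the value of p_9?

5616

Iterate the recurrence:
p_3 = 12  p_4 = 38  p_5 = 100  p_6 = 276  p_7 = 752  p_8 = 2056  p_9 = 5616.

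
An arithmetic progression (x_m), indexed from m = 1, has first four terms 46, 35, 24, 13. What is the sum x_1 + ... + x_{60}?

-16710

Common difference d = -11.
x_m = 46 + (m - 1)·(-11).
x_{60} = -603; S = 60·(46 + (-603))/2 = -16710.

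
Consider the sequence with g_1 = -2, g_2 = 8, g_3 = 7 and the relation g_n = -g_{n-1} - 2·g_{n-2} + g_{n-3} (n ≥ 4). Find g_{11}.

Compute successive terms:
g_4 = -25  g_5 = 19  g_6 = 38  g_7 = -101  g_8 = 44  g_9 = 196  g_{10} = -385  g_{11} = 37.

37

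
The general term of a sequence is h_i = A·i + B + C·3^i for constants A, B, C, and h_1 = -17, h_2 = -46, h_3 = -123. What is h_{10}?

-236246

At i = 1, 2, 3: A + B + 3C = -17; 2A + B + 9C = -46; 3A + B + 27C = -123.
Subtracting the first from the second: A + 6C = -29.
Subtracting the second from the third: A + 18C = -77.
Solving: C = -4, A = -5, then B = 0.
Therefore h_{10} = -50 + 0 + (-4)·59049 = -236246.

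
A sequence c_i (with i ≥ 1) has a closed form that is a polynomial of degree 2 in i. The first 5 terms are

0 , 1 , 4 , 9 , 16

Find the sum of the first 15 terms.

1st diffs: 1, 3, 5, 7.
2nd diffs: 2, 2, 2 (constant).
Newton forward-difference form: c_i = 1·C(i-1,1) + 2·C(i-1,2).
Continuing: …, 25, 36, 49, 64, …, c_{15} = 196.
Summing i = 1..15 (15 terms) gives 1015.

1015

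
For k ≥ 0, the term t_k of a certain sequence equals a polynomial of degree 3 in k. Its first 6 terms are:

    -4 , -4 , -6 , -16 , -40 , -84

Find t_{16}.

-3604

1st diffs: 0, -2, -10, -24, -44.
2nd diffs: -2, -8, -14, -20.
3rd diffs: -6, -6, -6 (constant).
So t_k = -k^3 + 2k^2 - k - 4.
Evaluating at k = 16 gives t_{16} = -3604.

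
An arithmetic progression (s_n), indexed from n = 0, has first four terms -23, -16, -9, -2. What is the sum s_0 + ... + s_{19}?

870

Common difference d = 7.
s_n = -23 + (n - 0)·7.
s_{19} = 110; S = 20·(-23 + 110)/2 = 870.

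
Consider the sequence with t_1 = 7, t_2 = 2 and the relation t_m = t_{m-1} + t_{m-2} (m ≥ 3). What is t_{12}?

563

Compute successive terms:
t_3 = 9, t_4 = 11, t_5 = 20, t_6 = 31, t_7 = 51, t_8 = 82, t_9 = 133, t_{10} = 215, t_{11} = 348, t_{12} = 563.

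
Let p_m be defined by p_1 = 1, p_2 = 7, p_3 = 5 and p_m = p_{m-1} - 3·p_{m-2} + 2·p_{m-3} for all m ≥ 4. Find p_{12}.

-387

Iterate the recurrence:
p_4 = -14; p_5 = -15; p_6 = 37; p_7 = 54; p_8 = -87; p_9 = -175; p_{10} = 194; p_{11} = 545; p_{12} = -387.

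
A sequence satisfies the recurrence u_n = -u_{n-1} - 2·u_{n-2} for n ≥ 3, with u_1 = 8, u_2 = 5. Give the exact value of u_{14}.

715

Step forward from the initial values:
u_3 = -21  u_4 = 11  u_5 = 31  …  u_{11} = 327  u_{12} = -61  u_{13} = -593  u_{14} = 715.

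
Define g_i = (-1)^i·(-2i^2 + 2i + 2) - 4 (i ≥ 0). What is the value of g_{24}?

-1106

(-1)^24 = 1; -2i^2 + 2i + 2 at i=24 is -1102; so g_{24} = -1106.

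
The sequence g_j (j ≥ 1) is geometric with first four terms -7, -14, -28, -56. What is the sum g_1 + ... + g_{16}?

Common ratio r = 2.
g_j = (-7)·2^(j-1).
S = (-7)·(2^16 - 1)/(2 - 1) = (-7)·(65536 - 1)/(1) = -458745.

-458745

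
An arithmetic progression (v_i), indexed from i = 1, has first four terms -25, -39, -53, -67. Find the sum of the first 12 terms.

Common difference d = -14.
v_i = -25 + (i - 1)·(-14).
v_{12} = -179; S = 12·(-25 + (-179))/2 = -1224.

-1224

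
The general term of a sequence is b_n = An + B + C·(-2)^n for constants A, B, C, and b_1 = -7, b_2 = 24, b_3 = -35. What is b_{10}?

The three given values yield: A + B - 2C = -7; 2A + B + 4C = 24; 3A + B - 8C = -35.
Subtracting the first from the second: A + 6C = 31.
Subtracting the second from the third: A - 12C = -59.
Solving: C = 5, A = 1, then B = 2.
Hence b_{10} = 1·10 + 2 + 5·1024 = 5132.

5132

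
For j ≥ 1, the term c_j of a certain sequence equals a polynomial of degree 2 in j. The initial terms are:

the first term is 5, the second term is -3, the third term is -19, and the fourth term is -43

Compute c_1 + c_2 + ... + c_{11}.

1st diffs: -8, -16, -24.
2nd diffs: -8, -8 (constant).
So c_j = -4j^2 + 4j + 5.
Continuing: …, -75, -115, -163, -219, …, c_{11} = -435.
Summing j = 1..11 (11 terms) gives -1705.

-1705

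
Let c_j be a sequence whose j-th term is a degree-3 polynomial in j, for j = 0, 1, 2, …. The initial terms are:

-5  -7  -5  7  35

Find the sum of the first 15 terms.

9725

1st diffs: -2, 2, 12, 28.
2nd diffs: 4, 10, 16.
3rd diffs: 6, 6 (constant).
So c_j = j^3 - j^2 - 2j - 5.
Continuing: …, 85, 163, 275, 427, …, c_{14} = 2515.
Summing j = 0..14 (15 terms) gives 9725.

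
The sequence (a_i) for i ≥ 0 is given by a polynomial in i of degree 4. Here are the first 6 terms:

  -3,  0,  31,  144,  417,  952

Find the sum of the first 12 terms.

52060

1st diffs: 3, 31, 113, 273, 535.
2nd diffs: 28, 82, 160, 262.
3rd diffs: 54, 78, 102.
4th diffs: 24, 24 (constant).
Newton forward-difference form: a_i = -3 + 3·C(i,1) + 28·C(i,2) + 54·C(i,3) + 24·C(i,4).
Continuing: …, 1875, 3336, 5509, 8592, …, a_{11} = 18400.
Summing i = 0..11 (12 terms) gives 52060.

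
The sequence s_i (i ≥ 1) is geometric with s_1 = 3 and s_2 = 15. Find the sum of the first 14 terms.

Common ratio r = 5.
s_i = 3·5^(i-1).
S = 3·(5^14 - 1)/(5 - 1) = 3·(6103515625 - 1)/(4) = 4577636718.

4577636718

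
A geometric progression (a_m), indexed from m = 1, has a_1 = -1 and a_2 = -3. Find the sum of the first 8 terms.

-3280

Common ratio r = 3.
a_m = (-1)·3^(m-1).
S = (-1)·(3^8 - 1)/(3 - 1) = (-1)·(6561 - 1)/(2) = -3280.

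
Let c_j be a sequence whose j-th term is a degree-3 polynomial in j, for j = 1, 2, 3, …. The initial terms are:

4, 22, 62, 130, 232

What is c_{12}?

2402

1st diffs: 18, 40, 68, 102.
2nd diffs: 22, 28, 34.
3rd diffs: 6, 6 (constant).
Newton forward-difference form: c_j = 4 + 18·C(j-1,1) + 22·C(j-1,2) + 6·C(j-1,3).
At j = 12: j-1 = 11, so c_{12} = 4 + 198 + 1210 + 990 = 2402.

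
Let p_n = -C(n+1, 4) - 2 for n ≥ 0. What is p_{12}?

-717

C(13, 4) = 715, so p_{12} = -717.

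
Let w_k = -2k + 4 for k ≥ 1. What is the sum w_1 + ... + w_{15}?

Over k = 1..15: Σk = 120.
Total = (-2)·120 + (4)·15 = -180.

-180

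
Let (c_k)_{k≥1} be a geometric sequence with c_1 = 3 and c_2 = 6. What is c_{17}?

Common ratio r = 2.
c_k = 3·2^(k-1).
c_{17} = 3·2^16 = 196608.

196608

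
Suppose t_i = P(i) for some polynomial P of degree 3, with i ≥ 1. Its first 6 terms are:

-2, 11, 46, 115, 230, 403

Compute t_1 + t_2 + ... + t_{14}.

21175

1st diffs: 13, 35, 69, 115, 173.
2nd diffs: 22, 34, 46, 58.
3rd diffs: 12, 12, 12 (constant).
Newton forward-difference form: t_i = -2 + 13·C(i-1,1) + 22·C(i-1,2) + 12·C(i-1,3).
Continuing: …, 646, 971, 1390, 1915, …, t_{14} = 5315.
Summing i = 1..14 (14 terms) gives 21175.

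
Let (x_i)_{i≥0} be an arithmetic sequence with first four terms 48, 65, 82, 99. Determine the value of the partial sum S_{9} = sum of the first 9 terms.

Common difference d = 17.
x_i = 48 + (i - 0)·17.
x_8 = 184; S = 9·(48 + 184)/2 = 1044.

1044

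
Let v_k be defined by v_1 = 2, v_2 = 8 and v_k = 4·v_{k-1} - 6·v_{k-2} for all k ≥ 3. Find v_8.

-1792

Compute successive terms:
v_3 = 20  v_4 = 32  v_5 = 8  v_6 = -160  v_7 = -688  v_8 = -1792.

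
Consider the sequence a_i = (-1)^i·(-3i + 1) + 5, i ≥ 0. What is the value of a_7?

25

(-1)^7 = -1; -3i + 1 at i=7 is -20; so a_7 = 25.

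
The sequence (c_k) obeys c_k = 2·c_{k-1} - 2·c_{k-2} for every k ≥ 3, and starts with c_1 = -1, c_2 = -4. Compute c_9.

-16

Iterate the recurrence:
c_3 = -6;  c_4 = -4;  c_5 = 4;  c_6 = 16;  c_7 = 24;  c_8 = 16;  c_9 = -16.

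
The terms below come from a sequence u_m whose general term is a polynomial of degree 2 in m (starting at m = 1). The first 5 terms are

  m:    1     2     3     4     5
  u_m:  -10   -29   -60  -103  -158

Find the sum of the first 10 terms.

-2395

1st diffs: -19, -31, -43, -55.
2nd diffs: -12, -12, -12 (constant).
Newton forward-difference form: u_m = -10 + (-19)·C(m-1,1) + (-12)·C(m-1,2).
Continuing: …, -225, -304, -395, -498, …, u_{10} = -613.
Summing m = 1..10 (10 terms) gives -2395.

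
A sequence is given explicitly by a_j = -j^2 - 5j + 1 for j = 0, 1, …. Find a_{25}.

-749

a_{25} = -1·25^2 - 5·25 + 1 = -749.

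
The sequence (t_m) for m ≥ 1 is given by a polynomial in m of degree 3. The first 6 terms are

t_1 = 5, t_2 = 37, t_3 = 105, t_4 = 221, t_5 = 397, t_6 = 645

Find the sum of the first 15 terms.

36195

1st diffs: 32, 68, 116, 176, 248.
2nd diffs: 36, 48, 60, 72.
3rd diffs: 12, 12, 12 (constant).
So t_m = 2m^3 + 6m^2 - 3.
Continuing: …, 977, 1405, 1941, 2597, …, t_{15} = 8097.
Summing m = 1..15 (15 terms) gives 36195.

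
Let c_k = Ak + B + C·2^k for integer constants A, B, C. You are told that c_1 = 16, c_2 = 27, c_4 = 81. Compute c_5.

148

The three given values yield: A + B + 2C = 16; 2A + B + 4C = 27; 4A + B + 16C = 81.
Subtracting the first from the second: A + 2C = 11.
Subtracting the second from the third: 2A + 12C = 54.
Solving: C = 4, A = 3, then B = 5.
Hence c_5 = 3·5 + 5 + 4·32 = 148.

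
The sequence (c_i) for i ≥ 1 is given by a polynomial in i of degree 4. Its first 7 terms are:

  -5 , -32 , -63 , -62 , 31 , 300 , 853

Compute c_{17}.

62923

1st diffs: -27, -31, 1, 93, 269, 553.
2nd diffs: -4, 32, 92, 176, 284.
3rd diffs: 36, 60, 84, 108.
4th diffs: 24, 24, 24 (constant).
Newton forward-difference form: c_i = -5 + (-27)·C(i-1,1) + (-4)·C(i-1,2) + 36·C(i-1,3) + 24·C(i-1,4).
At i = 17: i-1 = 16, so c_{17} = -5 - 432 - 480 + 20160 + 43680 = 62923.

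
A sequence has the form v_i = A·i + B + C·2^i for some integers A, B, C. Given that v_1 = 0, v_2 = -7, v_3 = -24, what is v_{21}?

-10485690

Write the equations: A + B + 2C = 0; 2A + B + 4C = -7; 3A + B + 8C = -24.
Subtracting the first from the second: A + 2C = -7.
Subtracting the second from the third: A + 4C = -17.
Solving: C = -5, A = 3, then B = 7.
Therefore v_{21} = 63 + 7 + (-5)·2097152 = -10485690.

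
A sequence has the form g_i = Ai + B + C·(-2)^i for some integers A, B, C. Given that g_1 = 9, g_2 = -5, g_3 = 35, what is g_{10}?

The three given values yield: A + B - 2C = 9; 2A + B + 4C = -5; 3A + B - 8C = 35.
Subtracting the first from the second: A + 6C = -14.
Subtracting the second from the third: A - 12C = 40.
Solving: C = -3, A = 4, then B = -1.
So g_i = 4·i + (-1) + (-3)·(-2)^i; at i=10 this is -3033.

-3033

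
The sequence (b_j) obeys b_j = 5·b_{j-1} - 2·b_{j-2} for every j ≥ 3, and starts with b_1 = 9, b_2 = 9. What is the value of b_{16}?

Compute successive terms:
b_3 = 27, b_4 = 117, b_5 = 531, …, b_{13} = 99485811, b_{14} = 453809781, b_{15} = 2070077283, b_{16} = 9442766853.

9442766853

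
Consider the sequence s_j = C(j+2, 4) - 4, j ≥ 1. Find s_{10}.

C(12, 4) = 495, so s_{10} = 491.

491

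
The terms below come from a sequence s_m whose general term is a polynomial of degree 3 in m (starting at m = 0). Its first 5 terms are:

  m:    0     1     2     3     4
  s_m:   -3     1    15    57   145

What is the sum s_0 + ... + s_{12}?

1st diffs: 4, 14, 42, 88.
2nd diffs: 10, 28, 46.
3rd diffs: 18, 18 (constant).
Newton forward-difference form: s_m = -3 + 4·C(m,1) + 10·C(m,2) + 18·C(m,3).
Continuing: …, 297, 531, 865, 1317, …, s_{12} = 4665.
Summing m = 0..12 (13 terms) gives 16003.

16003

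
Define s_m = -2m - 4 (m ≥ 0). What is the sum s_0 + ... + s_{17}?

Over m = 0..17: Σm = 153.
Total = (-2)·153 + (-4)·18 = -378.

-378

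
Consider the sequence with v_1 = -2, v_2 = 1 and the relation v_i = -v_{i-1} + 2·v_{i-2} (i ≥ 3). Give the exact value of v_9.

-257

v_3 = -5, v_4 = 7, v_5 = -17, v_6 = 31, v_7 = -65, v_8 = 127, v_9 = -257.
(Characteristic roots are 1 and -2.)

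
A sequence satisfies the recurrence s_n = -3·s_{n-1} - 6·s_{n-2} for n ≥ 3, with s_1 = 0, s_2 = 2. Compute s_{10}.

Compute successive terms:
s_3 = -6;  s_4 = 6;  s_5 = 18;  s_6 = -90;  s_7 = 162;  s_8 = 54;  s_9 = -1134;  s_{10} = 3078.

3078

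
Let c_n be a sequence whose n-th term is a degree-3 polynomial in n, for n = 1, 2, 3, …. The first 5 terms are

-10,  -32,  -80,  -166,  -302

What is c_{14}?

1st diffs: -22, -48, -86, -136.
2nd diffs: -26, -38, -50.
3rd diffs: -12, -12 (constant).
Newton forward-difference form: c_n = -10 + (-22)·C(n-1,1) + (-26)·C(n-1,2) + (-12)·C(n-1,3).
At n = 14: n-1 = 13, so c_{14} = -10 - 286 - 2028 - 3432 = -5756.

-5756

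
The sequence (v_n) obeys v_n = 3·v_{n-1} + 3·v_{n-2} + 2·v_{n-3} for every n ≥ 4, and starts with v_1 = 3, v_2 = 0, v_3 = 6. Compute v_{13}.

v_4 = 24;  v_5 = 90;  v_6 = 354;  v_7 = 1380;  v_8 = 5382;  v_9 = 20994;  v_{10} = 81888;  v_{11} = 319410;  v_{12} = 1245882;  v_{13} = 4859652.

4859652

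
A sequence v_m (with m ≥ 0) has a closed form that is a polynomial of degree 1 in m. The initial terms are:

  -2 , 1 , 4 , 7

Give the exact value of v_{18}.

52

1st diffs: 3, 3, 3 (constant).
So v_m = 3m - 2.
Evaluating at m = 18 gives v_{18} = 52.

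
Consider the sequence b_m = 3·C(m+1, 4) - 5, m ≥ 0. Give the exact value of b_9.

625

C(10, 4) = 210, so b_9 = 625.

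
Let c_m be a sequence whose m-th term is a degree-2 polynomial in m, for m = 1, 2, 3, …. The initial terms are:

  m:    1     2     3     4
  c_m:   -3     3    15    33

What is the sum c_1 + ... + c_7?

1st diffs: 6, 12, 18.
2nd diffs: 6, 6 (constant).
Newton forward-difference form: c_m = -3 + 6·C(m-1,1) + 6·C(m-1,2).
Continuing: 57, 87, 123.
Summing m = 1..7 (7 terms) gives 315.

315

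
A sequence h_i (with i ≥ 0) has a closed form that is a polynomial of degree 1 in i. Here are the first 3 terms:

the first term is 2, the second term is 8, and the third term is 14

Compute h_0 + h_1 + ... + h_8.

1st diffs: 6, 6 (constant).
So h_i = 6i + 2.
Continuing: …, 20, 26, 32, 38, …, h_8 = 50.
Summing i = 0..8 (9 terms) gives 234.

234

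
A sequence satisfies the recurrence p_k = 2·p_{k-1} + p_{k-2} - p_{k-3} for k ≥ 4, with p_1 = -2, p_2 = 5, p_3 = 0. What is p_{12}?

Step forward from the initial values:
p_4 = 7, p_5 = 9, p_6 = 25, p_7 = 52, p_8 = 120, p_9 = 267, p_{10} = 602, p_{11} = 1351, p_{12} = 3037.

3037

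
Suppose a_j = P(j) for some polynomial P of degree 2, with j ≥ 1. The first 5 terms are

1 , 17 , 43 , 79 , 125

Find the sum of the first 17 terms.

1st diffs: 16, 26, 36, 46.
2nd diffs: 10, 10, 10 (constant).
So a_j = 5j^2 + j - 5.
Continuing: …, 181, 247, 323, 409, …, a_{17} = 1457.
Summing j = 1..17 (17 terms) gives 8993.

8993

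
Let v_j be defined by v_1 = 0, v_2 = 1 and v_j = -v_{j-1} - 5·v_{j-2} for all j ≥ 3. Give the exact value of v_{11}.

-1111

Compute successive terms:
v_3 = -1; v_4 = -4; v_5 = 9; v_6 = 11; v_7 = -56; v_8 = 1; v_9 = 279; v_{10} = -284; v_{11} = -1111.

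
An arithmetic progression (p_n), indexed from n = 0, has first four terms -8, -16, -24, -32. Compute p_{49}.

Common difference d = -8.
p_n = -8 + (n - 0)·(-8).
p_{49} = -8 + 49·(-8) = -400.

-400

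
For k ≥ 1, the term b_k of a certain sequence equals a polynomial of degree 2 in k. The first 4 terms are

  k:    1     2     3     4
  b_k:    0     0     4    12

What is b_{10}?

1st diffs: 0, 4, 8.
2nd diffs: 4, 4 (constant).
So b_k = 2k^2 - 6k + 4.
Evaluating at k = 10 gives b_{10} = 144.

144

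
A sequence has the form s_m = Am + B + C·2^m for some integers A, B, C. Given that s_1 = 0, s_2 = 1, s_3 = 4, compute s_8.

247

Plug in m = 1, 2, 3: A + B + 2C = 0; 2A + B + 4C = 1; 3A + B + 8C = 4.
Subtracting the first from the second: A + 2C = 1.
Subtracting the second from the third: A + 4C = 3.
Solving: C = 1, A = -1, then B = -1.
So s_m = -1·m + (-1) + 1·2^m; at m=8 this is 247.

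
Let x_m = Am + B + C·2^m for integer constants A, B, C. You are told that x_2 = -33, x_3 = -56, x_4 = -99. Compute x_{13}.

Plug in m = 2, 3, 4: 2A + B + 4C = -33; 3A + B + 8C = -56; 4A + B + 16C = -99.
Subtracting the first from the second: A + 4C = -23.
Subtracting the second from the third: A + 8C = -43.
Solving: C = -5, A = -3, then B = -7.
Hence x_{13} = -3·13 + (-7) + (-5)·8192 = -41006.

-41006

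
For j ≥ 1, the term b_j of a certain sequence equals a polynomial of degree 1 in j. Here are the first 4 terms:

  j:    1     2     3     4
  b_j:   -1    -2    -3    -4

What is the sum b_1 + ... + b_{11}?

-66

1st diffs: -1, -1, -1 (constant).
So b_j = -j.
Continuing: …, -5, -6, -7, -8, …, b_{11} = -11.
Summing j = 1..11 (11 terms) gives -66.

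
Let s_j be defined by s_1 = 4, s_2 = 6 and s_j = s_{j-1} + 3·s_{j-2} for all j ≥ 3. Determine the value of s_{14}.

s_3 = 18; s_4 = 36; s_5 = 90; …; s_{11} = 13050; s_{12} = 30006; s_{13} = 69156; s_{14} = 159174.

159174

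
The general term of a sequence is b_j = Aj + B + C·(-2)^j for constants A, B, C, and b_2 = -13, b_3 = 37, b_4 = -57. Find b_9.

2065

At j = 2, 3, 4: 2A + B + 4C = -13; 3A + B - 8C = 37; 4A + B + 16C = -57.
Subtracting the first from the second: A - 12C = 50.
Subtracting the second from the third: A + 24C = -94.
Solving: C = -4, A = 2, then B = -1.
Hence b_9 = 2·9 + (-1) + (-4)·(-512) = 2065.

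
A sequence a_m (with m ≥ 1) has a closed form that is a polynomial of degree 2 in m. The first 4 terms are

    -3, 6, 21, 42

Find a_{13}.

501

1st diffs: 9, 15, 21.
2nd diffs: 6, 6 (constant).
Newton forward-difference form: a_m = -3 + 9·C(m-1,1) + 6·C(m-1,2).
At m = 13: m-1 = 12, so a_{13} = -3 + 108 + 396 = 501.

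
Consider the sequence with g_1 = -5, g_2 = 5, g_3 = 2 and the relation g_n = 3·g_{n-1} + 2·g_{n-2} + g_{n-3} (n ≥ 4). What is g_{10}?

Applying the relation repeatedly:
g_4 = 11, g_5 = 42, g_6 = 150, g_7 = 545, g_8 = 1977, g_9 = 7171, g_{10} = 26012.

26012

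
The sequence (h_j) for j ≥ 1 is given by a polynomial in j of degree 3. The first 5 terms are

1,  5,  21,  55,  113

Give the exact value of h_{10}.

1st diffs: 4, 16, 34, 58.
2nd diffs: 12, 18, 24.
3rd diffs: 6, 6 (constant).
Newton forward-difference form: h_j = 1 + 4·C(j-1,1) + 12·C(j-1,2) + 6·C(j-1,3).
At j = 10: j-1 = 9, so h_{10} = 1 + 36 + 432 + 504 = 973.

973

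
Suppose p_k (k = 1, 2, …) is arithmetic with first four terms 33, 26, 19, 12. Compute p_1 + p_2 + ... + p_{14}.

Common difference d = -7.
p_k = 33 + (k - 1)·(-7).
p_{14} = -58; S = 14·(33 + (-58))/2 = -175.

-175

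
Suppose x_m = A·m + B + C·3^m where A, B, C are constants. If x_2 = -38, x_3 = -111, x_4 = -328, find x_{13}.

-6377305

The three given values yield: 2A + B + 9C = -38; 3A + B + 27C = -111; 4A + B + 81C = -328.
Subtracting the first from the second: A + 18C = -73.
Subtracting the second from the third: A + 54C = -217.
Solving: C = -4, A = -1, then B = 0.
Hence x_{13} = -1·13 + 0 + (-4)·1594323 = -6377305.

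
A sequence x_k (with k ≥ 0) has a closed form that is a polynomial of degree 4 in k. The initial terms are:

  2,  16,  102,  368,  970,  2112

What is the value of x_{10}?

26422

1st diffs: 14, 86, 266, 602, 1142.
2nd diffs: 72, 180, 336, 540.
3rd diffs: 108, 156, 204.
4th diffs: 48, 48 (constant).
Newton forward-difference form: x_k = 2 + 14·C(k,1) + 72·C(k,2) + 108·C(k,3) + 48·C(k,4).
At k = 10: k = 10, so x_{10} = 2 + 140 + 3240 + 12960 + 10080 = 26422.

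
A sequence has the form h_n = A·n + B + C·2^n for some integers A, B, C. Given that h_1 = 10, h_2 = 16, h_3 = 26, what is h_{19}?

The three given values yield: A + B + 2C = 10; 2A + B + 4C = 16; 3A + B + 8C = 26.
Subtracting the first from the second: A + 2C = 6.
Subtracting the second from the third: A + 4C = 10.
Solving: C = 2, A = 2, then B = 4.
Therefore h_{19} = 38 + 4 + 2·524288 = 1048618.

1048618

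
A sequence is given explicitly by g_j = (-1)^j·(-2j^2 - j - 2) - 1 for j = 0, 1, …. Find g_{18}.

(-1)^18 = 1; -2j^2 - j - 2 at j=18 is -668; so g_{18} = -669.

-669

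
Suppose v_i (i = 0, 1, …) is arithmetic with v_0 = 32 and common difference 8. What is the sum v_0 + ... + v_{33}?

5576

v_i = 32 + (i - 0)·8.
v_{33} = 296; S = 34·(32 + 296)/2 = 5576.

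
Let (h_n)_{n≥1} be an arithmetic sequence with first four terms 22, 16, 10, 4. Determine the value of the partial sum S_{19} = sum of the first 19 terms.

-608

Common difference d = -6.
h_n = 22 + (n - 1)·(-6).
h_{19} = -86; S = 19·(22 + (-86))/2 = -608.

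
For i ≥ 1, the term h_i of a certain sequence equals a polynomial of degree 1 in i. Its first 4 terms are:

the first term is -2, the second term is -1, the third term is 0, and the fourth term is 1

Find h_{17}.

14

1st diffs: 1, 1, 1 (constant).
So h_i = i - 3.
Evaluating at i = 17 gives h_{17} = 14.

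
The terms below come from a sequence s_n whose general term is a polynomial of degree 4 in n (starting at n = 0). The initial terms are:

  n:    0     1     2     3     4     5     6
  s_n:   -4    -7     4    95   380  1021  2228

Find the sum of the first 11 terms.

1st diffs: -3, 11, 91, 285, 641, 1207.
2nd diffs: 14, 80, 194, 356, 566.
3rd diffs: 66, 114, 162, 210.
4th diffs: 48, 48, 48 (constant).
Newton forward-difference form: s_n = -4 + (-3)·C(n,1) + 14·C(n,2) + 66·C(n,3) + 48·C(n,4).
Continuing: 4259, 7420, 12065, 18596.
Summing n = 0..10 (11 terms) gives 46057.

46057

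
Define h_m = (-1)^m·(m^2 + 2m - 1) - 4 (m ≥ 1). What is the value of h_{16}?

283

(-1)^16 = 1; m^2 + 2m - 1 at m=16 is 287; so h_{16} = 283.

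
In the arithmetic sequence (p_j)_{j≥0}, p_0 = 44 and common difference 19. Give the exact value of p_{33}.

671

p_j = 44 + (j - 0)·19.
p_{33} = 44 + 33·19 = 671.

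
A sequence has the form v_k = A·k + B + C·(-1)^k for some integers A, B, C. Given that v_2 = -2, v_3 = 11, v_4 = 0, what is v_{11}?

At k = 2, 3, 4: 2A + B + C = -2; 3A + B - C = 11; 4A + B + C = 0.
Subtracting the first from the second: A - 2C = 13.
Subtracting the second from the third: A + 2C = -11.
Solving: C = -6, A = 1, then B = 2.
Therefore v_{11} = 11 + 2 + (-6)·(-1) = 19.

19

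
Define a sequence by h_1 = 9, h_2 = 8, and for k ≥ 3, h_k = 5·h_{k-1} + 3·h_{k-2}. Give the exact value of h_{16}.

301877124551

Compute successive terms:
h_3 = 67, h_4 = 359, h_5 = 1996, …, h_{13} = 1774091881, h_{14} = 9830919512, h_{15} = 54476873203, h_{16} = 301877124551.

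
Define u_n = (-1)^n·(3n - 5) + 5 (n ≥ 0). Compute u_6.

18

(-1)^6 = 1; 3n - 5 at n=6 is 13; so u_6 = 18.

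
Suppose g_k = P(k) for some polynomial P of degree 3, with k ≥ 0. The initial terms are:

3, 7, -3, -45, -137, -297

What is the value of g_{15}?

1st diffs: 4, -10, -42, -92, -160.
2nd diffs: -14, -32, -50, -68.
3rd diffs: -18, -18, -18 (constant).
Newton forward-difference form: g_k = 3 + 4·C(k,1) + (-14)·C(k,2) + (-18)·C(k,3).
At k = 15: k = 15, so g_{15} = 3 + 60 - 1470 - 8190 = -9597.

-9597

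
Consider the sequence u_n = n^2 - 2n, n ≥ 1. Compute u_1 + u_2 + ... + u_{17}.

1479

Over n = 1..17: Σn = 153, Σn² = 1785.
Total = (1)·1785 + (-2)·153 = 1479.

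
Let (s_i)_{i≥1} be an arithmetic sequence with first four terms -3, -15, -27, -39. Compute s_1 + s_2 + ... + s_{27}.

-4293

Common difference d = -12.
s_i = -3 + (i - 1)·(-12).
s_{27} = -315; S = 27·(-3 + (-315))/2 = -4293.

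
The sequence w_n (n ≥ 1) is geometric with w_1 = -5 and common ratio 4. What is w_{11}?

w_n = (-5)·4^(n-1).
w_{11} = (-5)·4^10 = -5242880.

-5242880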